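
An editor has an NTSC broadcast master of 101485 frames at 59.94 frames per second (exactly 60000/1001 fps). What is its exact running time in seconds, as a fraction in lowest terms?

Running time = 101485 ÷ (60000/1001) = 101485 × 1001/60000 = 20317297/12000 s.

20317297/12000 seconds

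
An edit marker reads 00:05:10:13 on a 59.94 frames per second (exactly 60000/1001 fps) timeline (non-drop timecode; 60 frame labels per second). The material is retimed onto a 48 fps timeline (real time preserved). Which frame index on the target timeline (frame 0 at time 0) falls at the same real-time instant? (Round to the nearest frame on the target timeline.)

Source frame index: (0×3600 + 5×60 + 10) × 60 + 13 = 18613.
Real time: 18613 / (60000/1001) = 18631613/60000 s.
Target frame: (18631613/60000) × (48) = 18631613/1250 ≈ 14905.290 → 14905.

frame 14905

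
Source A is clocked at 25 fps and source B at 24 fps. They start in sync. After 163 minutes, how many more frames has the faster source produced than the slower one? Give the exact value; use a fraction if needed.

163 min = 9780 s.
A emits 25 × 9780 = 244500 frames; B emits 24 × 9780 = 234720.
Difference = 9780 frames; B is behind A.

9780 frames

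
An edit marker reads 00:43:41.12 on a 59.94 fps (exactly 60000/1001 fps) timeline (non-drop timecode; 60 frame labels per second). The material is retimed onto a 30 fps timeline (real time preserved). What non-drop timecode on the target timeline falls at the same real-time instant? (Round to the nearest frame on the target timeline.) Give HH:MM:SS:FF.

Source frame index: (0×3600 + 43×60 + 41) × 60 + 12 = 157272.
Real time: 157272 / (60000/1001) = 6559553/2500 s.
Target frame: (6559553/2500) × (30) = 19678659/250 ≈ 78714.636 → 78715.
At 30 labels/s: frame 78715 → 00:43:43:25.

00:43:43:25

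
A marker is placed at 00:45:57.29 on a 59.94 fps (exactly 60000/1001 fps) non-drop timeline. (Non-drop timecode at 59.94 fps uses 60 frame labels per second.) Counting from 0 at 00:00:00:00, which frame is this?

Total seconds to the label: (0 × 3600 + 45 × 60 + 57) = 2757.
Frame index = 2757 × 60 + 29 = 165449.

165449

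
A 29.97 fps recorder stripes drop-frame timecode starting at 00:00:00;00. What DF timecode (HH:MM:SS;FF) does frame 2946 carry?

00:01:38;08

Ten DF minutes hold 17982 frames, so frame 2946 lies in block 0 (frames 0–17981) with 2946 frames into that block.
The block's first minute is 1800 frames and the rest 1798 each; 2946 frames reaches minute 1, so 0 × 18 + 1 × 2 = 2 labels have been skipped so far.
Adding those back, label number 2946 + 2 = 2948 at 30 labels/s is 98 s + 8 f = 0 h 1 min 38 s frame 8, i.e. 00:01:38;08.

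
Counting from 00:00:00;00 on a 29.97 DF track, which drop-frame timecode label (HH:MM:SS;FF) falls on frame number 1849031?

17:08:16;03

Ten DF minutes hold 17982 frames, so frame 1849031 lies in block 102 (frames 1834164–1852145) with 14867 frames into that block.
The block's first minute is 1800 frames and the rest 1798 each; 14867 frames reaches minute 8, so 102 × 18 + 8 × 2 = 1852 labels have been skipped so far.
Adding those back, label number 1849031 + 1852 = 1850883 at 30 labels/s is 61696 s + 3 f = 17 h 8 min 16 s frame 3, i.e. 17:08:16;03.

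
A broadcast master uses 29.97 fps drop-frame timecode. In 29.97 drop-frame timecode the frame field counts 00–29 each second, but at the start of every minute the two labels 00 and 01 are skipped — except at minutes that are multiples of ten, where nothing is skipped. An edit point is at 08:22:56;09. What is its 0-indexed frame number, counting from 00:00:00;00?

As if non-drop at 30 labels/s: (8 × 3600 + 22 × 60 + 56) × 30 + 9 = 905289.
Minute boundaries passed: 502; those not divisible by 10: 502 − 50 = 452; dropped labels = 2 × 452 = 904.
Actual frame index = 905289 − 904 = 904385.

904385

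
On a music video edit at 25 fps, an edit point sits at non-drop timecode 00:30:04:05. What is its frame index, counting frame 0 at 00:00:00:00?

Total seconds to the label: (0 × 3600 + 30 × 60 + 4) = 1804.
Frame index = 1804 × 25 + 5 = 45105.

45105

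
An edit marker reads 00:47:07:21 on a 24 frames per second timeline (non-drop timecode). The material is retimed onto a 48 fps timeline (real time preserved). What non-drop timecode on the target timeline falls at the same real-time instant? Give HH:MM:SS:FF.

00:47:07:42

Source frame index: (0×3600 + 47×60 + 7) × 24 + 21 = 67869.
Real time: 67869 / (24) = 22623/8 s.
Target frame: (22623/8) × (48) = 135738.
At 48 labels/s: frame 135738 → 00:47:07:42.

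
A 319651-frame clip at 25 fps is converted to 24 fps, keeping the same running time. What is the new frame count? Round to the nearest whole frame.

306865 frames

Frames at target rate = 319651 × (24) / (25) = 7671624/25 ≈ 306864.960.
Nearest whole frame: 306865.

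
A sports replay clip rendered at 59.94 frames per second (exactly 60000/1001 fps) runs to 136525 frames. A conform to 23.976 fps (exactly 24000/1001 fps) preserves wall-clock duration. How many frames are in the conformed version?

Target frames = source frames × (target rate / source rate) = 136525 × (24000/1001)/(60000/1001) = 136525 × 2/5 = 54610.

54610 frames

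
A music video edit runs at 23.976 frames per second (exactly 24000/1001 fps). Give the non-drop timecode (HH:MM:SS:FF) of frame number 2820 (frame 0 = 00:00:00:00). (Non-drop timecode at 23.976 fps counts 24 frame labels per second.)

00:01:57:12

2820 ÷ 24 = 117 full seconds, remainder 12 frames.
117 s = 0 h 1 min 57 s.
Timecode: 00:01:57:12.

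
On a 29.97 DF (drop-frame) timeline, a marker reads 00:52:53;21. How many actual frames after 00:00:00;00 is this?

95117

As if non-drop at 30 labels/s: (0 × 3600 + 52 × 60 + 53) × 30 + 21 = 95211.
Minute boundaries passed: 52; those not divisible by 10: 52 − 5 = 47; dropped labels = 2 × 47 = 94.
Actual frame index = 95211 − 94 = 95117.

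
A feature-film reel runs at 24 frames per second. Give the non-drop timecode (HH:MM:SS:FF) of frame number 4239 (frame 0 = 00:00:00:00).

4239 ÷ 24 = 176 full seconds, remainder 15 frames.
176 s = 0 h 2 min 56 s.
Timecode: 00:02:56:15.

00:02:56:15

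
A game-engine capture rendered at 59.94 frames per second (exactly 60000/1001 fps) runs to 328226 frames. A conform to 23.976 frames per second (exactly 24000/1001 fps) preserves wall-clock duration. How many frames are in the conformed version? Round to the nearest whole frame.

131290 frames

Frames at target rate = 328226 × (24000/1001) / (60000/1001) = 656452/5 ≈ 131290.400.
Nearest whole frame: 131290.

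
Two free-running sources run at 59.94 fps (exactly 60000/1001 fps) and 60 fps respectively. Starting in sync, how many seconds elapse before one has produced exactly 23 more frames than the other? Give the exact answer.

The gap grows by |60 − 60000/1001| = 60/1001 frames per second.
Time for a 23-frame gap: 23 ÷ (60/1001) = 23023/60 s.

23023/60 seconds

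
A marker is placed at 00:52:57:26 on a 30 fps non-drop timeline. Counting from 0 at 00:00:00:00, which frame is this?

Total seconds to the label: (0 × 3600 + 52 × 60 + 57) = 3177.
Frame index = 3177 × 30 + 26 = 95336.

95336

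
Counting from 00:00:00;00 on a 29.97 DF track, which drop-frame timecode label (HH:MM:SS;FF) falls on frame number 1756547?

16:16:50;05

Each 10-minute DF block holds 10 × 60 × 30 − 9 × 2 = 17982 frames. 1756547 ÷ 17982 → 97 full blocks, remainder 12293.
Within the partial block the first minute is 1800 frames and each further minute 1798, so 6 further minute boundaries passed. Total skipped labels = 18 × 97 + 2 × 6 = 1758.
Non-drop label index = 1756547 + 1758 = 1758305; at 30 labels/s that is 16:16:50:05, i.e. DF 16:16:50;05.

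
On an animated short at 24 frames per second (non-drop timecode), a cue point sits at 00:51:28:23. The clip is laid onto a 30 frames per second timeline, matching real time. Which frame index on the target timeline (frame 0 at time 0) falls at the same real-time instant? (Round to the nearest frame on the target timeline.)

Source frame index: (0×3600 + 51×60 + 28) × 24 + 23 = 74135.
Real time: 74135 / (24) = 74135/24 s.
Target frame: (74135/24) × (30) = 370675/4 ≈ 92668.750 → 92669.

frame 92669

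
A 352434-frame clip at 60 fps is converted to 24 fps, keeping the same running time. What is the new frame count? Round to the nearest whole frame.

140974 frames

Frames at target rate = 352434 × (24) / (60) = 704868/5 ≈ 140973.600.
Nearest whole frame: 140974.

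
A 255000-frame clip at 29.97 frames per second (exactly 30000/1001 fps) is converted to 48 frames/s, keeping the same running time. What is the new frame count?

Target frames = source frames × (target rate / source rate) = 255000 × (48)/(30000/1001) = 255000 × 1001/625 = 408408.

408408 frames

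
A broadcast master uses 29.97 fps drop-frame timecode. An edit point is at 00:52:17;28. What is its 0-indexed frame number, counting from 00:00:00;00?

As if non-drop at 30 labels/s: (0 × 3600 + 52 × 60 + 17) × 30 + 28 = 94138.
Minute boundaries passed: 52; those not divisible by 10: 52 − 5 = 47; dropped labels = 2 × 47 = 94.
Actual frame index = 94138 − 94 = 94044.

94044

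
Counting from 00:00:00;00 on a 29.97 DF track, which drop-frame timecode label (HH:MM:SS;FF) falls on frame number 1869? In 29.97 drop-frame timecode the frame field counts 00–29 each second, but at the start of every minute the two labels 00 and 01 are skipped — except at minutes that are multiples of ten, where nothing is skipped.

00:01:02;11

Each 10-minute DF block holds 10 × 60 × 30 − 9 × 2 = 17982 frames. 1869 ÷ 17982 → 0 full blocks, remainder 1869.
Within the partial block the first minute is 1800 frames and each further minute 1798, so 1 further minute boundary passed. Total skipped labels = 18 × 0 + 2 × 1 = 2.
Non-drop label index = 1869 + 2 = 1871; at 30 labels/s that is 00:01:02:11, i.e. DF 00:01:02;11.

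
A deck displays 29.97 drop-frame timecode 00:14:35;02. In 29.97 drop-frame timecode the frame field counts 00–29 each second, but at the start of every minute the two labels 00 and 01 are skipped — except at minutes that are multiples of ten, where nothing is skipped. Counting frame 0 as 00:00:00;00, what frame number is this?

Complete 10-minute blocks: 1, each 17982 frames → 17982.
Remaining 4 whole minutes in the current block: 1800 + 3 × 1798 = 7194 frames.
Within the current minute: 35 × 30 + 2 − 2 = 1050 (labels ;00/;01 skipped at this minute). Total = 17982 + 7194 + 1050 = 26226.

26226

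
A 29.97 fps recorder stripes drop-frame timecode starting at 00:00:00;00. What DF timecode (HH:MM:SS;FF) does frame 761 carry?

Each 10-minute DF block holds 10 × 60 × 30 − 9 × 2 = 17982 frames. 761 ÷ 17982 → 0 full blocks, remainder 761.
Within the partial block the first minute is 1800 frames and each further minute 1798, so 0 further minute boundaries passed. Total skipped labels = 18 × 0 + 2 × 0 = 0.
Non-drop label index = 761 + 0 = 761; at 30 labels/s that is 00:00:25:11, i.e. DF 00:00:25;11.

00:00:25;11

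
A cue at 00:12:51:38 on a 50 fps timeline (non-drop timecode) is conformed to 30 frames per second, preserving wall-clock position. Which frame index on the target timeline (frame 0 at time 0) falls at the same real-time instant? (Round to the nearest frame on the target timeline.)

frame 23153

Source frame index: (0×3600 + 12×60 + 51) × 50 + 38 = 38588.
Real time: 38588 / (50) = 19294/25 s.
Target frame: (19294/25) × (30) = 115764/5 ≈ 23152.800 → 23153.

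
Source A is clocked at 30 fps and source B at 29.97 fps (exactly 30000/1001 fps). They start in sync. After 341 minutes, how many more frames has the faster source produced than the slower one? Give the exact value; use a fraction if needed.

55800/91 frames

341 min = 20460 s.
A emits 30 × 20460 = 613800 frames; B emits 30000/1001 × 20460 = 55800000/91.
Difference = 55800/91 frames (≈ 613.1868); B is behind A.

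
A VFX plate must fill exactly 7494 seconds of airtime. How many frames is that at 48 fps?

359712 frames

Frames = 7494 × 48 = 359712.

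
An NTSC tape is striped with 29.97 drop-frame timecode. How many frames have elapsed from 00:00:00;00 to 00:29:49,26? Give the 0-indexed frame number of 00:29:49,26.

53642

Complete 10-minute blocks: 2, each 17982 frames → 35964.
Remaining 9 whole minutes in the current block: 1800 + 8 × 1798 = 16184 frames.
Within the current minute: 49 × 30 + 26 − 2 = 1494 (labels ;00/;01 skipped at this minute). Total = 35964 + 16184 + 1494 = 53642.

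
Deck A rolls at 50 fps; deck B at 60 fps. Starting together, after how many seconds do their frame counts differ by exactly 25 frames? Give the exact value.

The gap grows by |60 − 50| = 10 frames per second.
Time for a 25-frame gap: 25 ÷ (10) = 2.5 s.

2.5 seconds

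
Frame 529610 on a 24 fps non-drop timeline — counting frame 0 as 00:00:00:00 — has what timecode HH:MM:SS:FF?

529610 ÷ 24 = 22067 full seconds, remainder 2 frames.
22067 s = 6 h 7 min 47 s.
Timecode: 06:07:47:02.

06:07:47:02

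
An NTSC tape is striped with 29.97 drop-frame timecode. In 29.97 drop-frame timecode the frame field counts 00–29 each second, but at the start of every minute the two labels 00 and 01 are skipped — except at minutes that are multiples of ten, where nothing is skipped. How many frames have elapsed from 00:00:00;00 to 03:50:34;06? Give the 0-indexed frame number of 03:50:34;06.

Complete 10-minute blocks: 23, each 17982 frames → 413586.
Remaining 0 whole minutes in the current block: 0 frames.
Within the current minute: 34 × 30 + 6 = 1026. Total = 413586 + 0 + 1026 = 414612.

414612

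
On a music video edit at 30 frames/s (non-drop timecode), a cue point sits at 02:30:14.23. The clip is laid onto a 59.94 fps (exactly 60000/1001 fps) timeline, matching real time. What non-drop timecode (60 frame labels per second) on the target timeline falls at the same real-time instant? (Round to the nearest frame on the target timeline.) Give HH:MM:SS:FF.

02:30:05:46

Source frame index: (2×3600 + 30×60 + 14) × 30 + 23 = 270443.
Real time: 270443 / (30) = 270443/30 s.
Target frame: (270443/30) × (60000/1001) = 540886000/1001 ≈ 540345.654 → 540346.
At 60 labels/s: frame 540346 → 02:30:05:46.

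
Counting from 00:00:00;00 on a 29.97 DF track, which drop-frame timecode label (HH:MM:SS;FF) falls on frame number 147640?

Ten DF minutes hold 17982 frames, so frame 147640 lies in block 8 (frames 143856–161837) with 3784 frames into that block.
The block's first minute is 1800 frames and the rest 1798 each; 3784 frames reaches minute 2, so 8 × 18 + 2 × 2 = 148 labels have been skipped so far.
Adding those back, label number 147640 + 148 = 147788 at 30 labels/s is 4926 s + 8 f = 1 h 22 min 6 s frame 8, i.e. 01:22:06;08.

01:22:06;08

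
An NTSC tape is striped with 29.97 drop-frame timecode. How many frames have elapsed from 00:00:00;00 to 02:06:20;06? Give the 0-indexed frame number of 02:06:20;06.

Complete 10-minute blocks: 12, each 17982 frames → 215784.
Remaining 6 whole minutes in the current block: 1800 + 5 × 1798 = 10790 frames.
Within the current minute: 20 × 30 + 6 − 2 = 604 (labels ;00/;01 skipped at this minute). Total = 215784 + 10790 + 604 = 227178.

227178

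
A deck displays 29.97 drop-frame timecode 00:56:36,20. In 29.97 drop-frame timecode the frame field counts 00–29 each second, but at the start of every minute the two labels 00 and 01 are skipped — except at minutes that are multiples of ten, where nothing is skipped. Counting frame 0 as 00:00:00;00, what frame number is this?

Complete 10-minute blocks: 5, each 17982 frames → 89910.
Remaining 6 whole minutes in the current block: 1800 + 5 × 1798 = 10790 frames.
Within the current minute: 36 × 30 + 20 − 2 = 1098 (labels ;00/;01 skipped at this minute). Total = 89910 + 10790 + 1098 = 101798.

101798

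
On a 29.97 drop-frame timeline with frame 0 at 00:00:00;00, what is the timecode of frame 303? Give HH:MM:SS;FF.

00:00:10;03

Each 10-minute DF block holds 10 × 60 × 30 − 9 × 2 = 17982 frames. 303 ÷ 17982 → 0 full blocks, remainder 303.
Within the partial block the first minute is 1800 frames and each further minute 1798, so 0 further minute boundaries passed. Total skipped labels = 18 × 0 + 2 × 0 = 0.
Non-drop label index = 303 + 0 = 303; at 30 labels/s that is 00:00:10:03, i.e. DF 00:00:10;03.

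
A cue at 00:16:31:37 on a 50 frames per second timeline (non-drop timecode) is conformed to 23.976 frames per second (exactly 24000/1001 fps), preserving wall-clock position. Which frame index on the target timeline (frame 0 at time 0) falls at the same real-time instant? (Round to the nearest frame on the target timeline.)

frame 23778

Source frame index: (0×3600 + 16×60 + 31) × 50 + 37 = 49587.
Real time: 49587 / (50) = 49587/50 s.
Target frame: (49587/50) × (24000/1001) = 23801760/1001 ≈ 23777.982 → 23778.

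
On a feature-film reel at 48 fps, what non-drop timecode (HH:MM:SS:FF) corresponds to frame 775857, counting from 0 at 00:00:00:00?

04:29:23:33

775857 ÷ 48 = 16163 full seconds, remainder 33 frames.
16163 s = 4 h 29 min 23 s.
Timecode: 04:29:23:33.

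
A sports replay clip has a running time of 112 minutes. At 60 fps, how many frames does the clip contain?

403200 frames

112 min = 6720 s.
Frames = 6720 × 60 = 403200.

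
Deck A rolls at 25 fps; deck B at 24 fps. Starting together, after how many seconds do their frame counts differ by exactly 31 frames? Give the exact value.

31 seconds

The gap grows by |24 − 25| = 1 frame per second.
Time for a 31-frame gap: 31 ÷ (1) = 31 s.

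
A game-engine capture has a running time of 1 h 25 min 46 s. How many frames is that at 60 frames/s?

1 h 25 min 46 s = 5146 s.
Frames = 5146 × 60 = 308760.

308760 frames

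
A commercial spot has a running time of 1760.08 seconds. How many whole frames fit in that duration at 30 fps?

Frames = 1760.08 × 30 = 264012/5 ≈ 52802.4000.
Complete frames: 52802.

52802 frames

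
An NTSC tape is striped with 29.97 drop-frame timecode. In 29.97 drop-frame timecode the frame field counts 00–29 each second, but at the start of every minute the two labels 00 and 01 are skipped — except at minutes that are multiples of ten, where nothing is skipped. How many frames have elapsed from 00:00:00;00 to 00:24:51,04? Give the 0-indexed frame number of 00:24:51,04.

As if non-drop at 30 labels/s: (0 × 3600 + 24 × 60 + 51) × 30 + 4 = 44734.
Minute boundaries passed: 24; those not divisible by 10: 24 − 2 = 22; dropped labels = 2 × 22 = 44.
Actual frame index = 44734 − 44 = 44690.

44690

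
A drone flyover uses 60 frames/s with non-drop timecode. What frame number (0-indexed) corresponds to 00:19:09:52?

68992

Total seconds to the label: (0 × 3600 + 19 × 60 + 9) = 1149.
Frame index = 1149 × 60 + 52 = 68992.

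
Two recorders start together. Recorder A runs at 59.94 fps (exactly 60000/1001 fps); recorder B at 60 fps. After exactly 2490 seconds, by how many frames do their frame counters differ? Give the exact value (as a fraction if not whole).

A emits 60000/1001 × 2490 = 149400000/1001 frames; B emits 60 × 2490 = 149400.
Difference = 149400/1001 frames (≈ 149.2507); B is ahead of A.

149400/1001 frames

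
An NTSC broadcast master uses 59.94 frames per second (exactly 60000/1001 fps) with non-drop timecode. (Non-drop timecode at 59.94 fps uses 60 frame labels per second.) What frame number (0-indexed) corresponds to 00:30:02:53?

Total seconds to the label: (0 × 3600 + 30 × 60 + 2) = 1802.
Frame index = 1802 × 60 + 53 = 108173.

108173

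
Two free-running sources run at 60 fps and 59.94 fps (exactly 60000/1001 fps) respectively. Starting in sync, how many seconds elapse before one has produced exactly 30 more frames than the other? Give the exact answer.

The gap grows by |60000/1001 − 60| = 60/1001 frames per second.
Time for a 30-frame gap: 30 ÷ (60/1001) = 500.5 s.

500.5 seconds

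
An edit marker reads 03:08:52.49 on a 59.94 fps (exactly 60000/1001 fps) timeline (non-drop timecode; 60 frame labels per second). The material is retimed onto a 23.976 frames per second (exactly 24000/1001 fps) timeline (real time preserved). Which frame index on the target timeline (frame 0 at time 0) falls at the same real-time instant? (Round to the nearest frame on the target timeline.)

frame 271988

Source frame index: (3×3600 + 8×60 + 52) × 60 + 49 = 679969.
Real time: 679969 / (60000/1001) = 680648969/60000 s.
Target frame: (680648969/60000) × (24000/1001) = 1359938/5 ≈ 271987.600 → 271988.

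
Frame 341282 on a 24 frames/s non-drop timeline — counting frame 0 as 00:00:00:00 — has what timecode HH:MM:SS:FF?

03:57:00:02

341282 ÷ 24 = 14220 full seconds, remainder 2 frames.
14220 s = 3 h 57 min 0 s.
Timecode: 03:57:00:02.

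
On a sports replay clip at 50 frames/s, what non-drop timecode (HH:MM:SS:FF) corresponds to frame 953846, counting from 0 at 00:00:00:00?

05:17:56:46

953846 ÷ 50 = 19076 full seconds, remainder 46 frames.
19076 s = 5 h 17 min 56 s.
Timecode: 05:17:56:46.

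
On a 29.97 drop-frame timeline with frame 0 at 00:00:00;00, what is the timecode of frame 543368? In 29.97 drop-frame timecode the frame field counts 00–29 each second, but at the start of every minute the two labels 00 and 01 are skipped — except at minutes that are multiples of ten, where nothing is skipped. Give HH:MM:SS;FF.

05:02:10;12

Ten DF minutes hold 17982 frames, so frame 543368 lies in block 30 (frames 539460–557441) with 3908 frames into that block.
The block's first minute is 1800 frames and the rest 1798 each; 3908 frames reaches minute 2, so 30 × 18 + 2 × 2 = 544 labels have been skipped so far.
Adding those back, label number 543368 + 544 = 543912 at 30 labels/s is 18130 s + 12 f = 5 h 2 min 10 s frame 12, i.e. 05:02:10;12.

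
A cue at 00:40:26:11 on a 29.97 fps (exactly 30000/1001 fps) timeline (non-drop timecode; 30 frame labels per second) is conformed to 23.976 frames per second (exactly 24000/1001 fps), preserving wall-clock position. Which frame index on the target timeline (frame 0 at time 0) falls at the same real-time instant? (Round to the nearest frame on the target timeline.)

frame 58233

Source frame index: (0×3600 + 40×60 + 26) × 30 + 11 = 72791.
Real time: 72791 / (30000/1001) = 72863791/30000 s.
Target frame: (72863791/30000) × (24000/1001) = 291164/5 ≈ 58232.800 → 58233.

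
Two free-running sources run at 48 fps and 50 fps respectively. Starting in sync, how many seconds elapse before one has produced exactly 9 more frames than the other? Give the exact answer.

4.5 seconds

The gap grows by |50 − 48| = 2 frames per second.
Time for a 9-frame gap: 9 ÷ (2) = 4.5 s.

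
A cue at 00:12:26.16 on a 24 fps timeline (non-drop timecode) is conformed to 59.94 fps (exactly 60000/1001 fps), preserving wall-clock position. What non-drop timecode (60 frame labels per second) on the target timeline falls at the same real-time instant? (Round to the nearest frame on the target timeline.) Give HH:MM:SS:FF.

00:12:25:55

Source frame index: (0×3600 + 12×60 + 26) × 24 + 16 = 17920.
Real time: 17920 / (24) = 2240/3 s.
Target frame: (2240/3) × (60000/1001) = 6400000/143 ≈ 44755.245 → 44755.
At 60 labels/s: frame 44755 → 00:12:25:55.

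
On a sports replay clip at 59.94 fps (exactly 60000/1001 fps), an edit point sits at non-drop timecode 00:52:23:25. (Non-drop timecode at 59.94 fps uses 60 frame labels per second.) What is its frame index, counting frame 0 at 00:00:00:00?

frame 188605

Total seconds to the label: (0 × 3600 + 52 × 60 + 23) = 3143.
Frame index = 3143 × 60 + 25 = 188605.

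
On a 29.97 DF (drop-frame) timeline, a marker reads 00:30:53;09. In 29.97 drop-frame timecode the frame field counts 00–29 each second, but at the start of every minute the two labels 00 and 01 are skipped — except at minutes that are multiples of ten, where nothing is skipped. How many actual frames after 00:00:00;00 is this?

Complete 10-minute blocks: 3, each 17982 frames → 53946.
Remaining 0 whole minutes in the current block: 0 frames.
Within the current minute: 53 × 30 + 9 = 1599. Total = 53946 + 0 + 1599 = 55545.

55545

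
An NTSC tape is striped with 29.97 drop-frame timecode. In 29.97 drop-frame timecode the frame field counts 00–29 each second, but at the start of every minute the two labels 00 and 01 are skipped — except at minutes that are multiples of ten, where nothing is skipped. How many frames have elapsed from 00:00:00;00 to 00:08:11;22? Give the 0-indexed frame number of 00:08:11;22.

14736

As if non-drop at 30 labels/s: (0 × 3600 + 8 × 60 + 11) × 30 + 22 = 14752.
Minute boundaries passed: 8; those not divisible by 10: 8 − 0 = 8; dropped labels = 2 × 8 = 16.
Actual frame index = 14752 − 16 = 14736.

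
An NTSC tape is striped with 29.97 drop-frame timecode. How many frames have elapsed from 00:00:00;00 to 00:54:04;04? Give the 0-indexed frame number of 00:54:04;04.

97226

Complete 10-minute blocks: 5, each 17982 frames → 89910.
Remaining 4 whole minutes in the current block: 1800 + 3 × 1798 = 7194 frames.
Within the current minute: 4 × 30 + 4 − 2 = 122 (labels ;00/;01 skipped at this minute). Total = 89910 + 7194 + 122 = 97226.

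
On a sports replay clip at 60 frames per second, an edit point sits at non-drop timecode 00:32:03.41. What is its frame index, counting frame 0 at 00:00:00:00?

115421

Total seconds to the label: (0 × 3600 + 32 × 60 + 3) = 1923.
Frame index = 1923 × 60 + 41 = 115421.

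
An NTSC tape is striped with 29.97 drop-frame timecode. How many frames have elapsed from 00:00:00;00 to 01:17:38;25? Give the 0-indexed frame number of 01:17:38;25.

As if non-drop at 30 labels/s: (1 × 3600 + 17 × 60 + 38) × 30 + 25 = 139765.
Minute boundaries passed: 77; those not divisible by 10: 77 − 7 = 70; dropped labels = 2 × 70 = 140.
Actual frame index = 139765 − 140 = 139625.

139625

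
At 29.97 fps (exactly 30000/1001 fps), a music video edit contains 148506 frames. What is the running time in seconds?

4955.1502 seconds

Running time = 148506 / (30000/1001) = 4955.1502 s.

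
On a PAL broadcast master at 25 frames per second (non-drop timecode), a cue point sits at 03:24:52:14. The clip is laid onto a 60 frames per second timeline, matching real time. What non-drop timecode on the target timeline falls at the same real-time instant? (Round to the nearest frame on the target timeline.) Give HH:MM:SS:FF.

03:24:52:34

Source frame index: (3×3600 + 24×60 + 52) × 25 + 14 = 307314.
Real time: 307314 / (25) = 307314/25 s.
Target frame: (307314/25) × (60) = 3687768/5 ≈ 737553.600 → 737554.
At 60 labels/s: frame 737554 → 03:24:52:34.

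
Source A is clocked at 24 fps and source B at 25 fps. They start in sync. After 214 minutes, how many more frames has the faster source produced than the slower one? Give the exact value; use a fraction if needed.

12840 frames

214 min = 12840 s.
A emits 24 × 12840 = 308160 frames; B emits 25 × 12840 = 321000.
Difference = 12840 frames; B is ahead of A.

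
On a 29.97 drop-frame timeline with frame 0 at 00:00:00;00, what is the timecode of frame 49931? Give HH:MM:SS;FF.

Each 10-minute DF block holds 10 × 60 × 30 − 9 × 2 = 17982 frames. 49931 ÷ 17982 → 2 full blocks, remainder 13967.
Within the partial block the first minute is 1800 frames and each further minute 1798, so 7 further minute boundaries passed. Total skipped labels = 18 × 2 + 2 × 7 = 50.
Non-drop label index = 49931 + 50 = 49981; at 30 labels/s that is 00:27:46:01, i.e. DF 00:27:46;01.

00:27:46;01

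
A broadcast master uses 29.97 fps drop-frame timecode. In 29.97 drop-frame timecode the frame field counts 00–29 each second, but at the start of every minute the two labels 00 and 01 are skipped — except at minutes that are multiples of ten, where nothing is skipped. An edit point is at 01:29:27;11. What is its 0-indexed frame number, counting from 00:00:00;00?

160859

As if non-drop at 30 labels/s: (1 × 3600 + 29 × 60 + 27) × 30 + 11 = 161021.
Minute boundaries passed: 89; those not divisible by 10: 89 − 8 = 81; dropped labels = 2 × 81 = 162.
Actual frame index = 161021 − 162 = 160859.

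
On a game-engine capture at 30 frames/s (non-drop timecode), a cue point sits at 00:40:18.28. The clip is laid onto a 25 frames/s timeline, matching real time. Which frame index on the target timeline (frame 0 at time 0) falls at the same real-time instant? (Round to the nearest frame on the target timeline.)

Source frame index: (0×3600 + 40×60 + 18) × 30 + 28 = 72568.
Real time: 72568 / (30) = 36284/15 s.
Target frame: (36284/15) × (25) = 181420/3 ≈ 60473.333 → 60473.

frame 60473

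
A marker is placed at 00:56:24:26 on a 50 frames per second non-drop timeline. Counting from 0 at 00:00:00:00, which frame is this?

169226

Total seconds to the label: (0 × 3600 + 56 × 60 + 24) = 3384.
Frame index = 3384 × 50 + 26 = 169226.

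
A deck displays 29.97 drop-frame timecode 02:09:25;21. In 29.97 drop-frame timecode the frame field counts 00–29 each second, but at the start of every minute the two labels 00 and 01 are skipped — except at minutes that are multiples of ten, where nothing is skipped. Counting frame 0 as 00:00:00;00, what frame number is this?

232737

Complete 10-minute blocks: 12, each 17982 frames → 215784.
Remaining 9 whole minutes in the current block: 1800 + 8 × 1798 = 16184 frames.
Within the current minute: 25 × 30 + 21 − 2 = 769 (labels ;00/;01 skipped at this minute). Total = 215784 + 16184 + 769 = 232737.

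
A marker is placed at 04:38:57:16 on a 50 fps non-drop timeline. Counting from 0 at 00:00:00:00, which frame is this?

836866

Total seconds to the label: (4 × 3600 + 38 × 60 + 57) = 16737.
Frame index = 16737 × 50 + 16 = 836866.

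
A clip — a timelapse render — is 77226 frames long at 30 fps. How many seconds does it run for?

Running time = 77226 / (30) = 2574.2 s.

2574.2 seconds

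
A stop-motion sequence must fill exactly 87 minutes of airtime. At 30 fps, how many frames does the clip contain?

156600 frames

87 min = 5220 s.
Frames = 5220 × 30 = 156600.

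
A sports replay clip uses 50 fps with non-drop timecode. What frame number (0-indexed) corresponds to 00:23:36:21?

Total seconds to the label: (0 × 3600 + 23 × 60 + 36) = 1416.
Frame index = 1416 × 50 + 21 = 70821.

70821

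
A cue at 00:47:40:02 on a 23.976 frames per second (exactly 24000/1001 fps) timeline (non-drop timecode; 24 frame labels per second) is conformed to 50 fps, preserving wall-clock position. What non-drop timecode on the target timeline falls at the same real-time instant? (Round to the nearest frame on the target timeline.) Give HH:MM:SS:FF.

00:47:42:47

Source frame index: (0×3600 + 47×60 + 40) × 24 + 2 = 68642.
Real time: 68642 / (24000/1001) = 34355321/12000 s.
Target frame: (34355321/12000) × (50) = 34355321/240 ≈ 143147.171 → 143147.
At 50 labels/s: frame 143147 → 00:47:42:47.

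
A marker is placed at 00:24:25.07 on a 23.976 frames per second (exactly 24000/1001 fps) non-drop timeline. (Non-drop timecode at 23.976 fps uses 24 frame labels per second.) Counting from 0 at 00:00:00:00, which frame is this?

Total seconds to the label: (0 × 3600 + 24 × 60 + 25) = 1465.
Frame index = 1465 × 24 + 7 = 35167.

frame 35167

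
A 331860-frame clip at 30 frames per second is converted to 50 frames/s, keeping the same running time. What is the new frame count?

Target frames = source frames × (target rate / source rate) = 331860 × (50)/(30) = 331860 × 5/3 = 553100.

553100 frames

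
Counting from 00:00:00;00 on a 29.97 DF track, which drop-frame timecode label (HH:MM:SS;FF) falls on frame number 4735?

Each 10-minute DF block holds 10 × 60 × 30 − 9 × 2 = 17982 frames. 4735 ÷ 17982 → 0 full blocks, remainder 4735.
Within the partial block the first minute is 1800 frames and each further minute 1798, so 2 further minute boundaries passed. Total skipped labels = 18 × 0 + 2 × 2 = 4.
Non-drop label index = 4735 + 4 = 4739; at 30 labels/s that is 00:02:37:29, i.e. DF 00:02:37;29.

00:02:37;29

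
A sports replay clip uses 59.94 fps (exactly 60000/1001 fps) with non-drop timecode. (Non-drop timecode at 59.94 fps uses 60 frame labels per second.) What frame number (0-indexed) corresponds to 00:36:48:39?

frame 132519

Total seconds to the label: (0 × 3600 + 36 × 60 + 48) = 2208.
Frame index = 2208 × 60 + 39 = 132519.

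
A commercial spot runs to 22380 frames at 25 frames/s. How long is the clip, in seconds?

895.2 seconds

Running time = 22380 / (25) = 895.2 s.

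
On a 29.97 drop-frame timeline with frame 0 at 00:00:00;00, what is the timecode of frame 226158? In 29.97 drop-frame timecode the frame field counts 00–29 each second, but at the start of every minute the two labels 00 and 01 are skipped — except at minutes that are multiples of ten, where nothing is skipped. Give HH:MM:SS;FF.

02:05:46;04

Ten DF minutes hold 17982 frames, so frame 226158 lies in block 12 (frames 215784–233765) with 10374 frames into that block.
The block's first minute is 1800 frames and the rest 1798 each; 10374 frames reaches minute 5, so 12 × 18 + 5 × 2 = 226 labels have been skipped so far.
Adding those back, label number 226158 + 226 = 226384 at 30 labels/s is 7546 s + 4 f = 2 h 5 min 46 s frame 4, i.e. 02:05:46;04.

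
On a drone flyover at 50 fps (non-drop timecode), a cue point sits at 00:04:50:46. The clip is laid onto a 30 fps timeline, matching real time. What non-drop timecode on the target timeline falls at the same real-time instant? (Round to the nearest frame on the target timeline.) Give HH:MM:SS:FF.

00:04:50:28

Source frame index: (0×3600 + 4×60 + 50) × 50 + 46 = 14546.
Real time: 14546 / (50) = 7273/25 s.
Target frame: (7273/25) × (30) = 43638/5 ≈ 8727.600 → 8728.
At 30 labels/s: frame 8728 → 00:04:50:28.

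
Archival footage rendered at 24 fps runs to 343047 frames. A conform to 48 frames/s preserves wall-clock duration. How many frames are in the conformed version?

686094 frames

Target frames = source frames × (target rate / source rate) = 343047 × (48)/(24) = 343047 × 2 = 686094.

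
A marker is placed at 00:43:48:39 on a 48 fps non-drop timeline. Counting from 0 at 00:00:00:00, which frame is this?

Total seconds to the label: (0 × 3600 + 43 × 60 + 48) = 2628.
Frame index = 2628 × 48 + 39 = 126183.

126183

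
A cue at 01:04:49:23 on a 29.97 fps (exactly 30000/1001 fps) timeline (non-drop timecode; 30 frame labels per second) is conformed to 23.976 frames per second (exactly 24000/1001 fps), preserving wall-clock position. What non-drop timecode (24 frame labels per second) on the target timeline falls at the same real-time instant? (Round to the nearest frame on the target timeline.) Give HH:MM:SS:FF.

01:04:49:18

Source frame index: (1×3600 + 4×60 + 49) × 30 + 23 = 116693.
Real time: 116693 / (30000/1001) = 116809693/30000 s.
Target frame: (116809693/30000) × (24000/1001) = 466772/5 ≈ 93354.400 → 93354.
At 24 labels/s: frame 93354 → 01:04:49:18.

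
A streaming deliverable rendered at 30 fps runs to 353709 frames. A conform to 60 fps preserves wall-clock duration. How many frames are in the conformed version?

707418 frames

Frames at target rate = 353709 × (60) / (30) = 707418.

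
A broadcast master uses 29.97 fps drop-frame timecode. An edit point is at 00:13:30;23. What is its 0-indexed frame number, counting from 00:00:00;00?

As if non-drop at 30 labels/s: (0 × 3600 + 13 × 60 + 30) × 30 + 23 = 24323.
Minute boundaries passed: 13; those not divisible by 10: 13 − 1 = 12; dropped labels = 2 × 12 = 24.
Actual frame index = 24323 − 24 = 24299.

24299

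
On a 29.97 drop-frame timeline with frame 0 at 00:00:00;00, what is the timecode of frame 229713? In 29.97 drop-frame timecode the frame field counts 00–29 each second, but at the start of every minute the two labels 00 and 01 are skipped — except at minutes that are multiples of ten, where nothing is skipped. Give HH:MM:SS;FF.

02:07:44;23

Each 10-minute DF block holds 10 × 60 × 30 − 9 × 2 = 17982 frames. 229713 ÷ 17982 → 12 full blocks, remainder 13929.
Within the partial block the first minute is 1800 frames and each further minute 1798, so 7 further minute boundaries passed. Total skipped labels = 18 × 12 + 2 × 7 = 230.
Non-drop label index = 229713 + 230 = 229943; at 30 labels/s that is 02:07:44:23, i.e. DF 02:07:44;23.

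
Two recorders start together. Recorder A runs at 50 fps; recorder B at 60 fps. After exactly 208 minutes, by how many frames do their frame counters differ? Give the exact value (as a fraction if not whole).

208 min = 12480 s.
A emits 50 × 12480 = 624000 frames; B emits 60 × 12480 = 748800.
Difference = 124800 frames; B is ahead of A.

124800 frames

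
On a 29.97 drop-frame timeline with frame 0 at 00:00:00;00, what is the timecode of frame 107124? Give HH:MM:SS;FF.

Each 10-minute DF block holds 10 × 60 × 30 − 9 × 2 = 17982 frames. 107124 ÷ 17982 → 5 full blocks, remainder 17214.
Within the partial block the first minute is 1800 frames and each further minute 1798, so 9 further minute boundaries passed. Total skipped labels = 18 × 5 + 2 × 9 = 108.
Non-drop label index = 107124 + 108 = 107232; at 30 labels/s that is 00:59:34:12, i.e. DF 00:59:34;12.

00:59:34;12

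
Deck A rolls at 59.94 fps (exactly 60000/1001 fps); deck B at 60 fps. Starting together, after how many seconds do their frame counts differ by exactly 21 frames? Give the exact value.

The gap grows by |60 − 60000/1001| = 60/1001 frames per second.
Time for a 21-frame gap: 21 ÷ (60/1001) = 350.35 s.

350.35 seconds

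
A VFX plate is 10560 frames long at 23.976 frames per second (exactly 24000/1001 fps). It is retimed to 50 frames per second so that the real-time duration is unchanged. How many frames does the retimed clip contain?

Target frames = source frames × (target rate / source rate) = 10560 × (50)/(24000/1001) = 10560 × 1001/480 = 22022.

22022 frames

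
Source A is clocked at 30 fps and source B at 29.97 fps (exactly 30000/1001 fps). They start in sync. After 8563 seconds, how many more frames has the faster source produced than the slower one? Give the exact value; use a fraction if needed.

256890/1001 frames

A emits 30 × 8563 = 256890 frames; B emits 30000/1001 × 8563 = 256890000/1001.
Difference = 256890/1001 frames (≈ 256.6334); B is behind A.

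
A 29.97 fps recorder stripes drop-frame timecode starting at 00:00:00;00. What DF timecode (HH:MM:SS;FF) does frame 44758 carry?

Ten DF minutes hold 17982 frames, so frame 44758 lies in block 2 (frames 35964–53945) with 8794 frames into that block.
The block's first minute is 1800 frames and the rest 1798 each; 8794 frames reaches minute 4, so 2 × 18 + 4 × 2 = 44 labels have been skipped so far.
Adding those back, label number 44758 + 44 = 44802 at 30 labels/s is 1493 s + 12 f = 0 h 24 min 53 s frame 12, i.e. 00:24:53;12.

00:24:53;12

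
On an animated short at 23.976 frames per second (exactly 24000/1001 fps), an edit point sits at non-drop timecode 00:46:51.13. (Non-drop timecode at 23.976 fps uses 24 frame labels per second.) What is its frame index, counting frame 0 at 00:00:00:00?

Total seconds to the label: (0 × 3600 + 46 × 60 + 51) = 2811.
Frame index = 2811 × 24 + 13 = 67477.

67477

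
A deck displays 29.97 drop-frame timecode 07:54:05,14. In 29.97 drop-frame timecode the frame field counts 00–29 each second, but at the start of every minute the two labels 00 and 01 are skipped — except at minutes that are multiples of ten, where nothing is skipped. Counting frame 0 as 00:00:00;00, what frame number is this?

852510

Complete 10-minute blocks: 47, each 17982 frames → 845154.
Remaining 4 whole minutes in the current block: 1800 + 3 × 1798 = 7194 frames.
Within the current minute: 5 × 30 + 14 − 2 = 162 (labels ;00/;01 skipped at this minute). Total = 845154 + 7194 + 162 = 852510.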